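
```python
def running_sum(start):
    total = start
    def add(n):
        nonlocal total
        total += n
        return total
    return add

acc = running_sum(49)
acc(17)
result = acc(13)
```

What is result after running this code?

Step 1: running_sum(49) creates closure with total = 49.
Step 2: First acc(17): total = 49 + 17 = 66.
Step 3: Second acc(13): total = 66 + 13 = 79. result = 79

The answer is 79.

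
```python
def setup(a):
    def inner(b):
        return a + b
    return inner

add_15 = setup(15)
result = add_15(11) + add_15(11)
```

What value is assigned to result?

Step 1: add_15 captures a = 15.
Step 2: add_15(11) = 15 + 11 = 26, called twice.
Step 3: result = 26 + 26 = 52

The answer is 52.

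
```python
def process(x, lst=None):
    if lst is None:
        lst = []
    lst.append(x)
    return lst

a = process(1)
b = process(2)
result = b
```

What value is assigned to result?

Step 1: None default with guard creates a NEW list each call.
Step 2: a = [1] (fresh list). b = [2] (another fresh list).
Step 3: result = [2] (this is the fix for mutable default)

The answer is [2].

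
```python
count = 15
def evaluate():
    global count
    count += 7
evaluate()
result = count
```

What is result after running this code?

Step 1: count = 15 globally.
Step 2: evaluate() modifies global count: count += 7 = 22.
Step 3: result = 22

The answer is 22.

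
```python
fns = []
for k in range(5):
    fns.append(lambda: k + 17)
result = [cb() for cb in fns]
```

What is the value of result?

Step 1: All lambdas capture k by reference. After the loop, k = 4.
Step 2: Each call returns 4 + 17 = 21.
Step 3: result = [21, 21, 21, 21, 21]

The answer is [21, 21, 21, 21, 21].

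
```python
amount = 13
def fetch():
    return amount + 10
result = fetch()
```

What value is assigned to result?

Step 1: amount = 13 is defined globally.
Step 2: fetch() looks up amount from global scope = 13, then computes 13 + 10 = 23.
Step 3: result = 23

The answer is 23.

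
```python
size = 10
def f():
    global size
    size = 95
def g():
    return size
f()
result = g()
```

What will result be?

Step 1: size = 10.
Step 2: f() sets global size = 95.
Step 3: g() reads global size = 95. result = 95

The answer is 95.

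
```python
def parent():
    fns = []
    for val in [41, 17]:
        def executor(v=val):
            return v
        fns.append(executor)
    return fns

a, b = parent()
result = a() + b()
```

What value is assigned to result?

Step 1: Default argument v=val captures val at each iteration.
Step 2: a() returns 41 (captured at first iteration), b() returns 17 (captured at second).
Step 3: result = 41 + 17 = 58

The answer is 58.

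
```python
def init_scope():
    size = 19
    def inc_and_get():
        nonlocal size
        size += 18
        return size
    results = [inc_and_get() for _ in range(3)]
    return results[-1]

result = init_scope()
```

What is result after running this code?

Step 1: size = 19.
Step 2: Three calls to inc_and_get(), each adding 18.
Step 3: Last value = 19 + 18 * 3 = 73

The answer is 73.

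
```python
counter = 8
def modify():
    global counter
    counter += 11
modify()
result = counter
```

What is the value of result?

Step 1: counter = 8 globally.
Step 2: modify() modifies global counter: counter += 11 = 19.
Step 3: result = 19

The answer is 19.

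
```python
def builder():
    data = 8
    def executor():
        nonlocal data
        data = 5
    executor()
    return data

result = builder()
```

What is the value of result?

Step 1: builder() sets data = 8.
Step 2: executor() uses nonlocal to reassign data = 5.
Step 3: result = 5

The answer is 5.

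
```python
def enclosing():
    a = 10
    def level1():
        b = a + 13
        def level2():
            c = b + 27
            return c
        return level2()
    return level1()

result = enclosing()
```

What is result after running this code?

Step 1: a = 10. b = a + 13 = 23.
Step 2: c = b + 27 = 23 + 27 = 50.
Step 3: result = 50

The answer is 50.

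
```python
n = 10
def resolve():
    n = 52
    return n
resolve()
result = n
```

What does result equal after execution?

Step 1: n = 10 globally.
Step 2: resolve() creates a LOCAL n = 52 (no global keyword!).
Step 3: The global n is unchanged. result = 10

The answer is 10.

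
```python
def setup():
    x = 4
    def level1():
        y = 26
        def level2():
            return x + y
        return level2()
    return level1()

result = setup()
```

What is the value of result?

Step 1: x = 4 in setup. y = 26 in level1.
Step 2: level2() reads x = 4 and y = 26 from enclosing scopes.
Step 3: result = 4 + 26 = 30

The answer is 30.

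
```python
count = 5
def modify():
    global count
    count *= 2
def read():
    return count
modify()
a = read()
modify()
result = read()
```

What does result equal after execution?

Step 1: count = 5.
Step 2: First modify(): count = 5 * 2 = 10.
Step 3: Second modify(): count = 10 * 2 = 20.
Step 4: read() returns 20

The answer is 20.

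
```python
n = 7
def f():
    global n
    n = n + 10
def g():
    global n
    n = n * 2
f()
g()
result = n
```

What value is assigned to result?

Step 1: n = 7.
Step 2: f() adds 10: n = 7 + 10 = 17.
Step 3: g() doubles: n = 17 * 2 = 34.
Step 4: result = 34

The answer is 34.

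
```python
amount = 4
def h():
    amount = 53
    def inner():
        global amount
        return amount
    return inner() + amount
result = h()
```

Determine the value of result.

Step 1: Global amount = 4. h() shadows with local amount = 53.
Step 2: inner() uses global keyword, so inner() returns global amount = 4.
Step 3: h() returns 4 + 53 = 57

The answer is 57.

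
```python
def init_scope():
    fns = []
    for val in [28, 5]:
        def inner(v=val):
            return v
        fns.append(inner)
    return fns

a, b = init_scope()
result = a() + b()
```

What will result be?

Step 1: Default argument v=val captures val at each iteration.
Step 2: a() returns 28 (captured at first iteration), b() returns 5 (captured at second).
Step 3: result = 28 + 5 = 33

The answer is 33.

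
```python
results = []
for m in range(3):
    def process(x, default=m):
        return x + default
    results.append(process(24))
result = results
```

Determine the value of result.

Step 1: Default argument default=m is evaluated at function definition time.
Step 2: Each iteration creates process with default = current m value.
Step 3: process(24) returns 24 + default. results = [24, 25, 26]

The answer is [24, 25, 26].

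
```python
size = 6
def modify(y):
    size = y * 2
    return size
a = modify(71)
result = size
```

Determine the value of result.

Step 1: Global size = 6.
Step 2: modify(71) creates local size = 71 * 2 = 142.
Step 3: Global size unchanged because no global keyword. result = 6

The answer is 6.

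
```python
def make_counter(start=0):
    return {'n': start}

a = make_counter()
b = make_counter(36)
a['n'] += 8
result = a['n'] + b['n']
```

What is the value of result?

Step 1: make_counter() returns a new dict each call (immutable default 0).
Step 2: a = {'n': 0}, b = {'n': 36}.
Step 3: a['n'] += 8 = 8. result = 8 + 36 = 44

The answer is 44.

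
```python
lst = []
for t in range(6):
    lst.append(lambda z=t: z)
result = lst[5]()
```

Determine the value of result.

Step 1: Default argument z=t captures t's value at each iteration.
Step 2: lst[5] captured z = 5 when t was 5.
Step 3: result = 5

The answer is 5.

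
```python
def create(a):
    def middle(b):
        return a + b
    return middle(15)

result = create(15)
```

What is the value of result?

Step 1: create(15) passes a = 15.
Step 2: middle(15) has b = 15, reads a = 15 from enclosing.
Step 3: result = 15 + 15 = 30

The answer is 30.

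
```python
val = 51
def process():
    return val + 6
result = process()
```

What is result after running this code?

Step 1: val = 51 is defined globally.
Step 2: process() looks up val from global scope = 51, then computes 51 + 6 = 57.
Step 3: result = 57

The answer is 57.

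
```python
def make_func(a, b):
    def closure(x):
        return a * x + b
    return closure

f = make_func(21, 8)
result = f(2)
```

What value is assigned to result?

Step 1: make_func(21, 8) captures a = 21, b = 8.
Step 2: f(2) computes 21 * 2 + 8 = 50.
Step 3: result = 50

The answer is 50.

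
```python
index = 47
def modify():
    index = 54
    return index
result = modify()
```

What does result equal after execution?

Step 1: Global index = 47.
Step 2: modify() creates local index = 54, shadowing the global.
Step 3: Returns local index = 54. result = 54

The answer is 54.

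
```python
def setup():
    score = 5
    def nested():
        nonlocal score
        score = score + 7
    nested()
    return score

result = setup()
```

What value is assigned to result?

Step 1: setup() sets score = 5.
Step 2: nested() uses nonlocal to modify score in setup's scope: score = 5 + 7 = 12.
Step 3: setup() returns the modified score = 12

The answer is 12.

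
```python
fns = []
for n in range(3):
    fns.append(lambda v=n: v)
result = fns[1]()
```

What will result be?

Step 1: Default argument v=n captures n's value at each iteration.
Step 2: fns[1] captured v = 1 when n was 1.
Step 3: result = 1

The answer is 1.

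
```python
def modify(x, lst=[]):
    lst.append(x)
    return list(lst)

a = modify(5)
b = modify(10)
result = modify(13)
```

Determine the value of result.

Step 1: Default list is shared. list() creates copies for return values.
Step 2: Internal list grows: [5] -> [5, 10] -> [5, 10, 13].
Step 3: result = [5, 10, 13]

The answer is [5, 10, 13].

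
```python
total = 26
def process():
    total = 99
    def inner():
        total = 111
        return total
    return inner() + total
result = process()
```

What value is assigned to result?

Step 1: process() has local total = 99. inner() has local total = 111.
Step 2: inner() returns its local total = 111.
Step 3: process() returns 111 + its own total (99) = 210

The answer is 210.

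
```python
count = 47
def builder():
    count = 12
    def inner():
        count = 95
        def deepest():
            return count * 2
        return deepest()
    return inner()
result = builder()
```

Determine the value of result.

Step 1: deepest() looks up count through LEGB: not local, finds count = 95 in enclosing inner().
Step 2: Returns 95 * 2 = 190.
Step 3: result = 190

The answer is 190.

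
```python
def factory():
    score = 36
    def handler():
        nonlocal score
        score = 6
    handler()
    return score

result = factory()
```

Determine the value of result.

Step 1: factory() sets score = 36.
Step 2: handler() uses nonlocal to reassign score = 6.
Step 3: result = 6

The answer is 6.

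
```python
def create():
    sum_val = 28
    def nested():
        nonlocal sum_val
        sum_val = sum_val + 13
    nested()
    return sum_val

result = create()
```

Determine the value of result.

Step 1: create() sets sum_val = 28.
Step 2: nested() uses nonlocal to modify sum_val in create's scope: sum_val = 28 + 13 = 41.
Step 3: create() returns the modified sum_val = 41

The answer is 41.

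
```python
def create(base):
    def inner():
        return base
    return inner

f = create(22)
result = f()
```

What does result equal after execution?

Step 1: create(22) creates closure capturing base = 22.
Step 2: f() returns the captured base = 22.
Step 3: result = 22

The answer is 22.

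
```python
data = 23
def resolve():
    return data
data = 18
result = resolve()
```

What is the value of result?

Step 1: data is first set to 23, then reassigned to 18.
Step 2: resolve() is called after the reassignment, so it looks up the current global data = 18.
Step 3: result = 18

The answer is 18.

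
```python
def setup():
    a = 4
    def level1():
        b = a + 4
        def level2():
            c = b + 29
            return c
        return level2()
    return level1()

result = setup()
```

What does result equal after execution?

Step 1: a = 4. b = a + 4 = 8.
Step 2: c = b + 29 = 8 + 29 = 37.
Step 3: result = 37

The answer is 37.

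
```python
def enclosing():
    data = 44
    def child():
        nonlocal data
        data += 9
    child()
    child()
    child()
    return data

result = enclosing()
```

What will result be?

Step 1: data starts at 44.
Step 2: child() is called 3 times, each adding 9.
Step 3: data = 44 + 9 * 3 = 71

The answer is 71.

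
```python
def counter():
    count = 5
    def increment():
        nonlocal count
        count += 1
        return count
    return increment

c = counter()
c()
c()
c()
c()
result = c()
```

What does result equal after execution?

Step 1: counter() creates closure with count = 5.
Step 2: Each c() call increments count via nonlocal. After 5 calls: 5 + 5 = 10.
Step 3: result = 10

The answer is 10.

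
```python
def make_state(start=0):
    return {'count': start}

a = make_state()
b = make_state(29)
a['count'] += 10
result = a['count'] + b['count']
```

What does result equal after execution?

Step 1: make_state() returns a new dict each call (immutable default 0).
Step 2: a = {'count': 0}, b = {'count': 29}.
Step 3: a['count'] += 10 = 10. result = 10 + 29 = 39

The answer is 39.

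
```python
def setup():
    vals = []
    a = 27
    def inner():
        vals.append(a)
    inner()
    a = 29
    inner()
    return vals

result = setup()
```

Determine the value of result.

Step 1: a = 27. inner() appends current a to vals.
Step 2: First inner(): appends 27. Then a = 29.
Step 3: Second inner(): appends 29 (closure sees updated a). result = [27, 29]

The answer is [27, 29].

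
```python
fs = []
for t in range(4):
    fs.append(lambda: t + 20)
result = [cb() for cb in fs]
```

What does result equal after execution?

Step 1: All lambdas capture t by reference. After the loop, t = 3.
Step 2: Each call returns 3 + 20 = 23.
Step 3: result = [23, 23, 23, 23]

The answer is [23, 23, 23, 23].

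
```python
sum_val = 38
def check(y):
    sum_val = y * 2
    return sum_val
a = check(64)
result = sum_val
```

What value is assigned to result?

Step 1: Global sum_val = 38.
Step 2: check(64) creates local sum_val = 64 * 2 = 128.
Step 3: Global sum_val unchanged because no global keyword. result = 38

The answer is 38.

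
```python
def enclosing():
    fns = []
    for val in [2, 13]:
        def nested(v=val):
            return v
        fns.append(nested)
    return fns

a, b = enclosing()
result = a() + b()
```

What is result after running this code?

Step 1: Default argument v=val captures val at each iteration.
Step 2: a() returns 2 (captured at first iteration), b() returns 13 (captured at second).
Step 3: result = 2 + 13 = 15

The answer is 15.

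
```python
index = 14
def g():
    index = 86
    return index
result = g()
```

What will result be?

Step 1: Global index = 14.
Step 2: g() creates local index = 86, shadowing the global.
Step 3: Returns local index = 86. result = 86

The answer is 86.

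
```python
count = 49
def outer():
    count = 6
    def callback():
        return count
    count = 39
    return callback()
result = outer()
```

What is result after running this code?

Step 1: outer() sets count = 6, then later count = 39.
Step 2: callback() is called after count is reassigned to 39. Closures capture variables by reference, not by value.
Step 3: result = 39

The answer is 39.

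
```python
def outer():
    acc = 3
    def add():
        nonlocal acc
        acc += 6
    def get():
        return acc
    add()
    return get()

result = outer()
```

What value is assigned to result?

Step 1: acc = 3. add() modifies it via nonlocal, get() reads it.
Step 2: add() makes acc = 3 + 6 = 9.
Step 3: get() returns 9. result = 9

The answer is 9.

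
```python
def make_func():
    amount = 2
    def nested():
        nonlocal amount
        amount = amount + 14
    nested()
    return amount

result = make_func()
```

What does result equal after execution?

Step 1: make_func() sets amount = 2.
Step 2: nested() uses nonlocal to modify amount in make_func's scope: amount = 2 + 14 = 16.
Step 3: make_func() returns the modified amount = 16

The answer is 16.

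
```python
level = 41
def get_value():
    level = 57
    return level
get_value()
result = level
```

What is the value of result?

Step 1: level = 41 globally.
Step 2: get_value() creates a LOCAL level = 57 (no global keyword!).
Step 3: The global level is unchanged. result = 41

The answer is 41.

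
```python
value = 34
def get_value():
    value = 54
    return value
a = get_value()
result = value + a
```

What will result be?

Step 1: Global value = 34. get_value() returns local value = 54.
Step 2: a = 54. Global value still = 34.
Step 3: result = 34 + 54 = 88

The answer is 88.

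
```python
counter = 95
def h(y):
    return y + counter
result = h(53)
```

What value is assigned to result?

Step 1: counter = 95 is defined globally.
Step 2: h(53) uses parameter y = 53 and looks up counter from global scope = 95.
Step 3: result = 53 + 95 = 148

The answer is 148.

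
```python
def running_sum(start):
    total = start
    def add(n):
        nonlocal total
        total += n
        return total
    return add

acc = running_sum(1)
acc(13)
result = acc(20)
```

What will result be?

Step 1: running_sum(1) creates closure with total = 1.
Step 2: First acc(13): total = 1 + 13 = 14.
Step 3: Second acc(20): total = 14 + 20 = 34. result = 34

The answer is 34.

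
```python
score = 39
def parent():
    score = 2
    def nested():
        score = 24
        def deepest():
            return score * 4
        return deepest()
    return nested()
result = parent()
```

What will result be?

Step 1: deepest() looks up score through LEGB: not local, finds score = 24 in enclosing nested().
Step 2: Returns 24 * 4 = 96.
Step 3: result = 96

The answer is 96.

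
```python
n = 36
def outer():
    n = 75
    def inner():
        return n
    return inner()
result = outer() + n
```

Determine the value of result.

Step 1: Global n = 36. outer() shadows with n = 75.
Step 2: inner() returns enclosing n = 75. outer() = 75.
Step 3: result = 75 + global n (36) = 111

The answer is 111.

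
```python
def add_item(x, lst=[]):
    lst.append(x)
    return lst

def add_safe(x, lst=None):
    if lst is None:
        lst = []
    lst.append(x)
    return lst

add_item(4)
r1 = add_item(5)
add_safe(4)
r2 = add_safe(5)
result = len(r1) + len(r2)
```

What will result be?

Step 1: add_item shares mutable default: after 2 calls, lst = [4, 5], len = 2.
Step 2: add_safe creates fresh list each time: r2 = [5], len = 1.
Step 3: result = 2 + 1 = 3

The answer is 3.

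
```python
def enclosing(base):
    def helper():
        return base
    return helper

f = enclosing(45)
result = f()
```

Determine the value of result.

Step 1: enclosing(45) creates closure capturing base = 45.
Step 2: f() returns the captured base = 45.
Step 3: result = 45

The answer is 45.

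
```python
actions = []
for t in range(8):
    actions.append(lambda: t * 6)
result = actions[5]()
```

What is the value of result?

Step 1: All lambdas reference the same variable t (late binding).
Step 2: After the loop, t = 7. Every lambda returns t * 6.
Step 3: actions[5]() = 7 * 6 = 42

The answer is 42.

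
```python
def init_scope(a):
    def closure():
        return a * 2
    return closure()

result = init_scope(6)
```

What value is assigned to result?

Step 1: init_scope(6) binds parameter a = 6.
Step 2: closure() accesses a = 6 from enclosing scope.
Step 3: result = 6 * 2 = 12

The answer is 12.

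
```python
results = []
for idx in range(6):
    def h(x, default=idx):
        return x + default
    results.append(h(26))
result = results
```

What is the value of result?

Step 1: Default argument default=idx is evaluated at function definition time.
Step 2: Each iteration creates h with default = current idx value.
Step 3: h(26) returns 26 + default. results = [26, 27, 28, 29, 30, 31]

The answer is [26, 27, 28, 29, 30, 31].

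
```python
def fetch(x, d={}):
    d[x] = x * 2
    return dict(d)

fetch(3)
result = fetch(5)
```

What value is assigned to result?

Step 1: Mutable default dict is shared across calls.
Step 2: First call adds 3: 6. Second call adds 5: 10.
Step 3: result = {3: 6, 5: 10}

The answer is {3: 6, 5: 10}.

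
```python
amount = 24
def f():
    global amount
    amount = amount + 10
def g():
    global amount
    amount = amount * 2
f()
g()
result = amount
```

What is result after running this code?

Step 1: amount = 24.
Step 2: f() adds 10: amount = 24 + 10 = 34.
Step 3: g() doubles: amount = 34 * 2 = 68.
Step 4: result = 68

The answer is 68.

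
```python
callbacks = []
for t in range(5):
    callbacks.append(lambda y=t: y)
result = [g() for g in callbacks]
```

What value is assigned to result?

Step 1: Default arg y=t captures t at each iteration.
Step 2: Each lambda has its own default: 0, 1, ..., 4.
Step 3: result = [0, 1, 2, 3, 4]

The answer is [0, 1, 2, 3, 4].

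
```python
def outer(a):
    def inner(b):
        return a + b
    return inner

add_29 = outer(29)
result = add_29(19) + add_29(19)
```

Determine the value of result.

Step 1: add_29 captures a = 29.
Step 2: add_29(19) = 29 + 19 = 48, called twice.
Step 3: result = 48 + 48 = 96

The answer is 96.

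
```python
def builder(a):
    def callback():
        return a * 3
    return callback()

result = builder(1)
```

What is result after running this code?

Step 1: builder(1) binds parameter a = 1.
Step 2: callback() accesses a = 1 from enclosing scope.
Step 3: result = 1 * 3 = 3

The answer is 3.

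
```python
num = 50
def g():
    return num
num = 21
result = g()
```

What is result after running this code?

Step 1: num is first set to 50, then reassigned to 21.
Step 2: g() is called after the reassignment, so it looks up the current global num = 21.
Step 3: result = 21

The answer is 21.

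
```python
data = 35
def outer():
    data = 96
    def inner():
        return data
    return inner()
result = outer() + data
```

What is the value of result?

Step 1: Global data = 35. outer() shadows with data = 96.
Step 2: inner() returns enclosing data = 96. outer() = 96.
Step 3: result = 96 + global data (35) = 131

The answer is 131.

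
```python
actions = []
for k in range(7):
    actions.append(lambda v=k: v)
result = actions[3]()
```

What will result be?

Step 1: Default argument v=k captures k's value at each iteration.
Step 2: actions[3] captured v = 3 when k was 3.
Step 3: result = 3

The answer is 3.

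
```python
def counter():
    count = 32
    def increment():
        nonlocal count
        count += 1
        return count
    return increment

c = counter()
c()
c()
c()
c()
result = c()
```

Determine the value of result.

Step 1: counter() creates closure with count = 32.
Step 2: Each c() call increments count via nonlocal. After 5 calls: 32 + 5 = 37.
Step 3: result = 37

The answer is 37.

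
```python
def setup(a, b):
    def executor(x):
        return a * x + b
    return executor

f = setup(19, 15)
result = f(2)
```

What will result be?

Step 1: setup(19, 15) captures a = 19, b = 15.
Step 2: f(2) computes 19 * 2 + 15 = 53.
Step 3: result = 53

The answer is 53.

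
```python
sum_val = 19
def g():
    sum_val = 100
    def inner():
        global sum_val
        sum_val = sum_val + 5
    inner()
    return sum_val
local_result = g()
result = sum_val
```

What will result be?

Step 1: Global sum_val = 19. g() creates local sum_val = 100.
Step 2: inner() declares global sum_val and adds 5: global sum_val = 19 + 5 = 24.
Step 3: g() returns its local sum_val = 100 (unaffected by inner).
Step 4: result = global sum_val = 24

The answer is 24.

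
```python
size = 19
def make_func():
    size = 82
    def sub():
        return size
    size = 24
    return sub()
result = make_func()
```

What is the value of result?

Step 1: make_func() sets size = 82, then later size = 24.
Step 2: sub() is called after size is reassigned to 24. Closures capture variables by reference, not by value.
Step 3: result = 24

The answer is 24.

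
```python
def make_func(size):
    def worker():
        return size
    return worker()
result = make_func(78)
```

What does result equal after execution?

Step 1: make_func(78) binds parameter size = 78.
Step 2: worker() looks up size in enclosing scope and finds the parameter size = 78.
Step 3: result = 78

The answer is 78.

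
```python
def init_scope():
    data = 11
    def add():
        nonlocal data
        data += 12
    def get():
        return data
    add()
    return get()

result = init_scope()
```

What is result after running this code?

Step 1: data = 11. add() modifies it via nonlocal, get() reads it.
Step 2: add() makes data = 11 + 12 = 23.
Step 3: get() returns 23. result = 23

The answer is 23.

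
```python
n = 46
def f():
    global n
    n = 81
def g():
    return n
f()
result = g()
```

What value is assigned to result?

Step 1: n = 46.
Step 2: f() sets global n = 81.
Step 3: g() reads global n = 81. result = 81

The answer is 81.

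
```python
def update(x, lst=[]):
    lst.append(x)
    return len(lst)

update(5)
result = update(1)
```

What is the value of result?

Step 1: Mutable default list persists between calls.
Step 2: First call: lst = [5], len = 1. Second call: lst = [5, 1], len = 2.
Step 3: result = 2

The answer is 2.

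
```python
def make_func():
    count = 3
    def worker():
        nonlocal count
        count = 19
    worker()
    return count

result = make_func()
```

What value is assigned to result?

Step 1: make_func() sets count = 3.
Step 2: worker() uses nonlocal to reassign count = 19.
Step 3: result = 19

The answer is 19.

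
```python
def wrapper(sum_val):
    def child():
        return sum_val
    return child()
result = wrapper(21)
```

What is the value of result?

Step 1: wrapper(21) binds parameter sum_val = 21.
Step 2: child() looks up sum_val in enclosing scope and finds the parameter sum_val = 21.
Step 3: result = 21

The answer is 21.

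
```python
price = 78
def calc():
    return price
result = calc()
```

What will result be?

Step 1: price = 78 is defined in the global scope.
Step 2: calc() looks up price. No local price exists, so Python checks the global scope via LEGB rule and finds price = 78.
Step 3: result = 78

The answer is 78.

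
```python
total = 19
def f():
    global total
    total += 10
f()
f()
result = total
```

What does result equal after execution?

Step 1: total = 19.
Step 2: First f(): total = 19 + 10 = 29.
Step 3: Second f(): total = 29 + 10 = 39. result = 39

The answer is 39.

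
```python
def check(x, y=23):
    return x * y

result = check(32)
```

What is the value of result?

Step 1: check(32) uses default y = 23.
Step 2: Returns 32 * 23 = 736.
Step 3: result = 736

The answer is 736.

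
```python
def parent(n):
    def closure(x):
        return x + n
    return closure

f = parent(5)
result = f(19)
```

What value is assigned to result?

Step 1: parent(5) creates a closure that captures n = 5.
Step 2: f(19) calls the closure with x = 19, returning 19 + 5 = 24.
Step 3: result = 24

The answer is 24.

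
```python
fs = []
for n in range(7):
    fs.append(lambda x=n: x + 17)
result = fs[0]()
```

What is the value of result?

Step 1: Default argument x=n captures n's value at definition time.
Step 2: fs[0] was defined when n = 0, so x defaults to 0.
Step 3: result = 0 + 17 = 17 (default arg fixes the late binding issue)

The answer is 17.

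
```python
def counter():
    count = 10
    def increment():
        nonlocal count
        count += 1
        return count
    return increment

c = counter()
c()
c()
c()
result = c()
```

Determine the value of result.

Step 1: counter() creates closure with count = 10.
Step 2: Each c() call increments count via nonlocal. After 4 calls: 10 + 4 = 14.
Step 3: result = 14

The answer is 14.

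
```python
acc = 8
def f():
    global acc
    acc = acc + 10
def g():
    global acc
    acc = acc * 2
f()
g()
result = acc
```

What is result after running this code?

Step 1: acc = 8.
Step 2: f() adds 10: acc = 8 + 10 = 18.
Step 3: g() doubles: acc = 18 * 2 = 36.
Step 4: result = 36

The answer is 36.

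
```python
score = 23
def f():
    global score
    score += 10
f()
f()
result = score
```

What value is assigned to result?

Step 1: score = 23.
Step 2: First f(): score = 23 + 10 = 33.
Step 3: Second f(): score = 33 + 10 = 43. result = 43

The answer is 43.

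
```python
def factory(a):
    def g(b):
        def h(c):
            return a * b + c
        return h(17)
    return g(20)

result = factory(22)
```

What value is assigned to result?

Step 1: a = 22, b = 20, c = 17.
Step 2: h() computes a * b + c = 22 * 20 + 17 = 457.
Step 3: result = 457

The answer is 457.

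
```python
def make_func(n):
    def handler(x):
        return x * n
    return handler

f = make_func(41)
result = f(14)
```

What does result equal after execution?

Step 1: make_func(41) creates a closure capturing n = 41.
Step 2: f(14) computes 14 * 41 = 574.
Step 3: result = 574

The answer is 574.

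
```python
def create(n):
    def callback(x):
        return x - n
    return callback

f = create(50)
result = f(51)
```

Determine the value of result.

Step 1: create(50) creates a closure capturing n = 50.
Step 2: f(51) computes 51 - 50 = 1.
Step 3: result = 1

The answer is 1.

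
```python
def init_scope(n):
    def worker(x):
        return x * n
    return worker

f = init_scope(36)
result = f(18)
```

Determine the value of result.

Step 1: init_scope(36) creates a closure capturing n = 36.
Step 2: f(18) computes 18 * 36 = 648.
Step 3: result = 648

The answer is 648.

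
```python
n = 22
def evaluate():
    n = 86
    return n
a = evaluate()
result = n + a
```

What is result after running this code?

Step 1: Global n = 22. evaluate() returns local n = 86.
Step 2: a = 86. Global n still = 22.
Step 3: result = 22 + 86 = 108

The answer is 108.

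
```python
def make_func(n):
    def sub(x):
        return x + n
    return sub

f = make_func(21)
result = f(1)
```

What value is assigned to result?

Step 1: make_func(21) creates a closure that captures n = 21.
Step 2: f(1) calls the closure with x = 1, returning 1 + 21 = 22.
Step 3: result = 22

The answer is 22.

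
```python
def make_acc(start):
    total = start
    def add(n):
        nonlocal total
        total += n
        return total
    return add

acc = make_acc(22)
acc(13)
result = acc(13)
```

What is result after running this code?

Step 1: make_acc(22) creates closure with total = 22.
Step 2: First acc(13): total = 22 + 13 = 35.
Step 3: Second acc(13): total = 35 + 13 = 48. result = 48

The answer is 48.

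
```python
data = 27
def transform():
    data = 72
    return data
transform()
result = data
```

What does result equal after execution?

Step 1: Global data = 27.
Step 2: transform() creates local data = 72 (shadow, not modification).
Step 3: After transform() returns, global data is unchanged. result = 27

The answer is 27.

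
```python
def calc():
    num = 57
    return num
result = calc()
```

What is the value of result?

Step 1: calc() defines num = 57 in its local scope.
Step 2: return num finds the local variable num = 57.
Step 3: result = 57

The answer is 57.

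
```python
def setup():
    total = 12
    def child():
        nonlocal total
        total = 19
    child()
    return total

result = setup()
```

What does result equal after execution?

Step 1: setup() sets total = 12.
Step 2: child() uses nonlocal to reassign total = 19.
Step 3: result = 19

The answer is 19.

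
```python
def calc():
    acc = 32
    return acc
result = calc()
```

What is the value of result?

Step 1: calc() defines acc = 32 in its local scope.
Step 2: return acc finds the local variable acc = 32.
Step 3: result = 32

The answer is 32.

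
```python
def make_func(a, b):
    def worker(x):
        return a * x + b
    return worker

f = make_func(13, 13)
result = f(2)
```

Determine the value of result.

Step 1: make_func(13, 13) captures a = 13, b = 13.
Step 2: f(2) computes 13 * 2 + 13 = 39.
Step 3: result = 39

The answer is 39.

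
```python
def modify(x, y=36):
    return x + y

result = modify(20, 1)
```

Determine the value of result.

Step 1: modify(20, 1) overrides default y with 1.
Step 2: Returns 20 + 1 = 21.
Step 3: result = 21

The answer is 21.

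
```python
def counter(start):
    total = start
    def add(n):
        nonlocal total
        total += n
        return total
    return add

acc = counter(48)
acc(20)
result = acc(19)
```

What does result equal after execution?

Step 1: counter(48) creates closure with total = 48.
Step 2: First acc(20): total = 48 + 20 = 68.
Step 3: Second acc(19): total = 68 + 19 = 87. result = 87

The answer is 87.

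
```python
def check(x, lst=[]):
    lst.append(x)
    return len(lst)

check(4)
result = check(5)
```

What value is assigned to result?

Step 1: Mutable default list persists between calls.
Step 2: First call: lst = [4], len = 1. Second call: lst = [4, 5], len = 2.
Step 3: result = 2

The answer is 2.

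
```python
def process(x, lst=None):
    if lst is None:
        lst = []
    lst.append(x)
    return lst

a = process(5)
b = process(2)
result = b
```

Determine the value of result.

Step 1: None default with guard creates a NEW list each call.
Step 2: a = [5] (fresh list). b = [2] (another fresh list).
Step 3: result = [2] (this is the fix for mutable default)

The answer is [2].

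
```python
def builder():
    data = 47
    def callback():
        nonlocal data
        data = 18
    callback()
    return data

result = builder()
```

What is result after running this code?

Step 1: builder() sets data = 47.
Step 2: callback() uses nonlocal to reassign data = 18.
Step 3: result = 18

The answer is 18.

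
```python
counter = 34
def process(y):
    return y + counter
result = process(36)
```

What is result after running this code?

Step 1: counter = 34 is defined globally.
Step 2: process(36) uses parameter y = 36 and looks up counter from global scope = 34.
Step 3: result = 36 + 34 = 70

The answer is 70.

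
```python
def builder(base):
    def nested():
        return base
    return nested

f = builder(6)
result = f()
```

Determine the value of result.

Step 1: builder(6) creates closure capturing base = 6.
Step 2: f() returns the captured base = 6.
Step 3: result = 6

The answer is 6.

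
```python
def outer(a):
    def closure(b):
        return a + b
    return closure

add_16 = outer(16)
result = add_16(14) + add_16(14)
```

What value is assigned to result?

Step 1: add_16 captures a = 16.
Step 2: add_16(14) = 16 + 14 = 30, called twice.
Step 3: result = 30 + 30 = 60

The answer is 60.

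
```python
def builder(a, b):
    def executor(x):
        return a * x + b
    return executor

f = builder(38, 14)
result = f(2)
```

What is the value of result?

Step 1: builder(38, 14) captures a = 38, b = 14.
Step 2: f(2) computes 38 * 2 + 14 = 90.
Step 3: result = 90

The answer is 90.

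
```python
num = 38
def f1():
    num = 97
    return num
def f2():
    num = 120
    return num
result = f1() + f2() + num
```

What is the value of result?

Step 1: Each function shadows global num with its own local.
Step 2: f1() returns 97, f2() returns 120.
Step 3: Global num = 38 is unchanged. result = 97 + 120 + 38 = 255

The answer is 255.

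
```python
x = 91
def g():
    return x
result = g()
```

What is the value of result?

Step 1: x = 91 is defined in the global scope.
Step 2: g() looks up x. No local x exists, so Python checks the global scope via LEGB rule and finds x = 91.
Step 3: result = 91

The answer is 91.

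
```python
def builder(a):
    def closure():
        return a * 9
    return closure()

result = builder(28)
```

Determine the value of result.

Step 1: builder(28) binds parameter a = 28.
Step 2: closure() accesses a = 28 from enclosing scope.
Step 3: result = 28 * 9 = 252

The answer is 252.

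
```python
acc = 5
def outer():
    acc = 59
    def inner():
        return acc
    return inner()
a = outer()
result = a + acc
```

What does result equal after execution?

Step 1: outer() has local acc = 59. inner() reads from enclosing.
Step 2: outer() returns 59. Global acc = 5 unchanged.
Step 3: result = 59 + 5 = 64

The answer is 64.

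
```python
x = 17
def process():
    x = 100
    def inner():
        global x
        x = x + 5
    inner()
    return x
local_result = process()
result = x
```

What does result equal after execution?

Step 1: Global x = 17. process() creates local x = 100.
Step 2: inner() declares global x and adds 5: global x = 17 + 5 = 22.
Step 3: process() returns its local x = 100 (unaffected by inner).
Step 4: result = global x = 22

The answer is 22.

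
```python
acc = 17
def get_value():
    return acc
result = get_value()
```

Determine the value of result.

Step 1: acc = 17 is defined in the global scope.
Step 2: get_value() looks up acc. No local acc exists, so Python checks the global scope via LEGB rule and finds acc = 17.
Step 3: result = 17

The answer is 17.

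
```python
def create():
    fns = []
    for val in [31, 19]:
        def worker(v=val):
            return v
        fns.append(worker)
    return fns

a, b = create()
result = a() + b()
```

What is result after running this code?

Step 1: Default argument v=val captures val at each iteration.
Step 2: a() returns 31 (captured at first iteration), b() returns 19 (captured at second).
Step 3: result = 31 + 19 = 50

The answer is 50.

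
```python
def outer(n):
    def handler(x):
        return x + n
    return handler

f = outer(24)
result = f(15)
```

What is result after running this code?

Step 1: outer(24) creates a closure that captures n = 24.
Step 2: f(15) calls the closure with x = 15, returning 15 + 24 = 39.
Step 3: result = 39

The answer is 39.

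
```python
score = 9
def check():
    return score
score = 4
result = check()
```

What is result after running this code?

Step 1: score is first set to 9, then reassigned to 4.
Step 2: check() is called after the reassignment, so it looks up the current global score = 4.
Step 3: result = 4

The answer is 4.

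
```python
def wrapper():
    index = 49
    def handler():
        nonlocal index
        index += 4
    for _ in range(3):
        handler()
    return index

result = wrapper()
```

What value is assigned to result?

Step 1: index = 49.
Step 2: handler() is called 3 times in a loop, each adding 4 via nonlocal.
Step 3: index = 49 + 4 * 3 = 61

The answer is 61.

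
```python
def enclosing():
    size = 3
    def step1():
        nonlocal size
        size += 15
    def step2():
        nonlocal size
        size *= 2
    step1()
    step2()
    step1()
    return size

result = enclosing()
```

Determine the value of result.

Step 1: size = 3.
Step 2: step1(): size = 3 + 15 = 18.
Step 3: step2(): size = 18 * 2 = 36.
Step 4: step1(): size = 36 + 15 = 51. result = 51

The answer is 51.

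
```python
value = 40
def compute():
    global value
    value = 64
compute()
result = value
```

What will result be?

Step 1: value = 40 globally.
Step 2: compute() declares global value and sets it to 64.
Step 3: After compute(), global value = 64. result = 64

The answer is 64.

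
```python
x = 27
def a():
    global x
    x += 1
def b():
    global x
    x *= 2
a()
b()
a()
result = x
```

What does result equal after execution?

Step 1: x = 27.
Step 2: a(): x = 27 + 1 = 28.
Step 3: b(): x = 28 * 2 = 56.
Step 4: a(): x = 56 + 1 = 57

The answer is 57.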